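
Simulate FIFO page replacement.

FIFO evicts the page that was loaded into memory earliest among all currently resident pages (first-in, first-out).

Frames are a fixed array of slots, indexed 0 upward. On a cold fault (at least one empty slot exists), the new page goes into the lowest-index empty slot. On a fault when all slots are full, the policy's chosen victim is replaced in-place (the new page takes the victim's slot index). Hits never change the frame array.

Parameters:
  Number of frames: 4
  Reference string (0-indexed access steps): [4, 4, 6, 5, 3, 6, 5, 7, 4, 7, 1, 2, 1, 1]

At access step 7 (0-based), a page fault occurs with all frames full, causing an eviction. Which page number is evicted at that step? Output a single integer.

Answer: 4

Derivation:
Step 0: ref 4 -> FAULT, frames=[4,-,-,-]
Step 1: ref 4 -> HIT, frames=[4,-,-,-]
Step 2: ref 6 -> FAULT, frames=[4,6,-,-]
Step 3: ref 5 -> FAULT, frames=[4,6,5,-]
Step 4: ref 3 -> FAULT, frames=[4,6,5,3]
Step 5: ref 6 -> HIT, frames=[4,6,5,3]
Step 6: ref 5 -> HIT, frames=[4,6,5,3]
Step 7: ref 7 -> FAULT, evict 4, frames=[7,6,5,3]
At step 7: evicted page 4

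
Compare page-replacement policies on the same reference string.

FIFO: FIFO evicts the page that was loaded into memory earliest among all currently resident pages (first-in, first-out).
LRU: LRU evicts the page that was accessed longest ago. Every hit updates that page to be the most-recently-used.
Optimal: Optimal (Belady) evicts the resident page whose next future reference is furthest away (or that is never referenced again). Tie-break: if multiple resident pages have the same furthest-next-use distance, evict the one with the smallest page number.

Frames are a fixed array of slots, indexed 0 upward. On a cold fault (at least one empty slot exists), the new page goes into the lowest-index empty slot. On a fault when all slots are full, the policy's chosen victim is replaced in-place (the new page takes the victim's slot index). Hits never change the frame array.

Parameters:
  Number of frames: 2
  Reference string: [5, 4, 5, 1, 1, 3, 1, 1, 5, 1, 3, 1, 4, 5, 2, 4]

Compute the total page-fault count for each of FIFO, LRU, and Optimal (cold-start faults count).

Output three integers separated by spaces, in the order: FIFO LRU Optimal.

Answer: 11 10 9

Derivation:
--- FIFO ---
  step 0: ref 5 -> FAULT, frames=[5,-] (faults so far: 1)
  step 1: ref 4 -> FAULT, frames=[5,4] (faults so far: 2)
  step 2: ref 5 -> HIT, frames=[5,4] (faults so far: 2)
  step 3: ref 1 -> FAULT, evict 5, frames=[1,4] (faults so far: 3)
  step 4: ref 1 -> HIT, frames=[1,4] (faults so far: 3)
  step 5: ref 3 -> FAULT, evict 4, frames=[1,3] (faults so far: 4)
  step 6: ref 1 -> HIT, frames=[1,3] (faults so far: 4)
  step 7: ref 1 -> HIT, frames=[1,3] (faults so far: 4)
  step 8: ref 5 -> FAULT, evict 1, frames=[5,3] (faults so far: 5)
  step 9: ref 1 -> FAULT, evict 3, frames=[5,1] (faults so far: 6)
  step 10: ref 3 -> FAULT, evict 5, frames=[3,1] (faults so far: 7)
  step 11: ref 1 -> HIT, frames=[3,1] (faults so far: 7)
  step 12: ref 4 -> FAULT, evict 1, frames=[3,4] (faults so far: 8)
  step 13: ref 5 -> FAULT, evict 3, frames=[5,4] (faults so far: 9)
  step 14: ref 2 -> FAULT, evict 4, frames=[5,2] (faults so far: 10)
  step 15: ref 4 -> FAULT, evict 5, frames=[4,2] (faults so far: 11)
  FIFO total faults: 11
--- LRU ---
  step 0: ref 5 -> FAULT, frames=[5,-] (faults so far: 1)
  step 1: ref 4 -> FAULT, frames=[5,4] (faults so far: 2)
  step 2: ref 5 -> HIT, frames=[5,4] (faults so far: 2)
  step 3: ref 1 -> FAULT, evict 4, frames=[5,1] (faults so far: 3)
  step 4: ref 1 -> HIT, frames=[5,1] (faults so far: 3)
  step 5: ref 3 -> FAULT, evict 5, frames=[3,1] (faults so far: 4)
  step 6: ref 1 -> HIT, frames=[3,1] (faults so far: 4)
  step 7: ref 1 -> HIT, frames=[3,1] (faults so far: 4)
  step 8: ref 5 -> FAULT, evict 3, frames=[5,1] (faults so far: 5)
  step 9: ref 1 -> HIT, frames=[5,1] (faults so far: 5)
  step 10: ref 3 -> FAULT, evict 5, frames=[3,1] (faults so far: 6)
  step 11: ref 1 -> HIT, frames=[3,1] (faults so far: 6)
  step 12: ref 4 -> FAULT, evict 3, frames=[4,1] (faults so far: 7)
  step 13: ref 5 -> FAULT, evict 1, frames=[4,5] (faults so far: 8)
  step 14: ref 2 -> FAULT, evict 4, frames=[2,5] (faults so far: 9)
  step 15: ref 4 -> FAULT, evict 5, frames=[2,4] (faults so far: 10)
  LRU total faults: 10
--- Optimal ---
  step 0: ref 5 -> FAULT, frames=[5,-] (faults so far: 1)
  step 1: ref 4 -> FAULT, frames=[5,4] (faults so far: 2)
  step 2: ref 5 -> HIT, frames=[5,4] (faults so far: 2)
  step 3: ref 1 -> FAULT, evict 4, frames=[5,1] (faults so far: 3)
  step 4: ref 1 -> HIT, frames=[5,1] (faults so far: 3)
  step 5: ref 3 -> FAULT, evict 5, frames=[3,1] (faults so far: 4)
  step 6: ref 1 -> HIT, frames=[3,1] (faults so far: 4)
  step 7: ref 1 -> HIT, frames=[3,1] (faults so far: 4)
  step 8: ref 5 -> FAULT, evict 3, frames=[5,1] (faults so far: 5)
  step 9: ref 1 -> HIT, frames=[5,1] (faults so far: 5)
  step 10: ref 3 -> FAULT, evict 5, frames=[3,1] (faults so far: 6)
  step 11: ref 1 -> HIT, frames=[3,1] (faults so far: 6)
  step 12: ref 4 -> FAULT, evict 1, frames=[3,4] (faults so far: 7)
  step 13: ref 5 -> FAULT, evict 3, frames=[5,4] (faults so far: 8)
  step 14: ref 2 -> FAULT, evict 5, frames=[2,4] (faults so far: 9)
  step 15: ref 4 -> HIT, frames=[2,4] (faults so far: 9)
  Optimal total faults: 9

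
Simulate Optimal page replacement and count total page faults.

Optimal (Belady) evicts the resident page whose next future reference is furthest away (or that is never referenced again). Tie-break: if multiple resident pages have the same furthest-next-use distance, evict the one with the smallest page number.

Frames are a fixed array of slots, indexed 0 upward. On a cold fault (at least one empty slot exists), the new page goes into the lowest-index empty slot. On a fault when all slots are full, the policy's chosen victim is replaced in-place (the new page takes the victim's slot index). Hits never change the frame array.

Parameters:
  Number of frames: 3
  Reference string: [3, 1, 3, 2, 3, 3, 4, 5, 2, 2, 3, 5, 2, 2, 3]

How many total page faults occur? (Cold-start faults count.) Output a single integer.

Answer: 5

Derivation:
Step 0: ref 3 → FAULT, frames=[3,-,-]
Step 1: ref 1 → FAULT, frames=[3,1,-]
Step 2: ref 3 → HIT, frames=[3,1,-]
Step 3: ref 2 → FAULT, frames=[3,1,2]
Step 4: ref 3 → HIT, frames=[3,1,2]
Step 5: ref 3 → HIT, frames=[3,1,2]
Step 6: ref 4 → FAULT (evict 1), frames=[3,4,2]
Step 7: ref 5 → FAULT (evict 4), frames=[3,5,2]
Step 8: ref 2 → HIT, frames=[3,5,2]
Step 9: ref 2 → HIT, frames=[3,5,2]
Step 10: ref 3 → HIT, frames=[3,5,2]
Step 11: ref 5 → HIT, frames=[3,5,2]
Step 12: ref 2 → HIT, frames=[3,5,2]
Step 13: ref 2 → HIT, frames=[3,5,2]
Step 14: ref 3 → HIT, frames=[3,5,2]
Total faults: 5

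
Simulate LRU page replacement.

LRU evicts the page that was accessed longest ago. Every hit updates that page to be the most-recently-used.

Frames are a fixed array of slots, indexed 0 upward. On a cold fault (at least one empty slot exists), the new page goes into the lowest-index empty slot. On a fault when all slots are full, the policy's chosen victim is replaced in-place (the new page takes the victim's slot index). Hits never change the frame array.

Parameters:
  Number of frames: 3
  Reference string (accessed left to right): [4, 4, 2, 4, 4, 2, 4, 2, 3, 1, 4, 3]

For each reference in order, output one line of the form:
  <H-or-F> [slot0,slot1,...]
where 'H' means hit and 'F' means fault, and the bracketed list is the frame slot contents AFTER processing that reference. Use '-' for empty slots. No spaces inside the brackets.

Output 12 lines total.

F [4,-,-]
H [4,-,-]
F [4,2,-]
H [4,2,-]
H [4,2,-]
H [4,2,-]
H [4,2,-]
H [4,2,-]
F [4,2,3]
F [1,2,3]
F [1,4,3]
H [1,4,3]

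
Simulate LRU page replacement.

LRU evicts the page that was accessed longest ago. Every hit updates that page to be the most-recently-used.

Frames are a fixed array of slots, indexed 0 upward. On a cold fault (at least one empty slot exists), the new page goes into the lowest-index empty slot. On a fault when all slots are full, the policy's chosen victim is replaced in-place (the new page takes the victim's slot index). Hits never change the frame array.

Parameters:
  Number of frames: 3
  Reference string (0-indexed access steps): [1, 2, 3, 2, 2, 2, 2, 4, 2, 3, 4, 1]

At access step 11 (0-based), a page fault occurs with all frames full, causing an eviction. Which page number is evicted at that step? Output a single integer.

Answer: 2

Derivation:
Step 0: ref 1 -> FAULT, frames=[1,-,-]
Step 1: ref 2 -> FAULT, frames=[1,2,-]
Step 2: ref 3 -> FAULT, frames=[1,2,3]
Step 3: ref 2 -> HIT, frames=[1,2,3]
Step 4: ref 2 -> HIT, frames=[1,2,3]
Step 5: ref 2 -> HIT, frames=[1,2,3]
Step 6: ref 2 -> HIT, frames=[1,2,3]
Step 7: ref 4 -> FAULT, evict 1, frames=[4,2,3]
Step 8: ref 2 -> HIT, frames=[4,2,3]
Step 9: ref 3 -> HIT, frames=[4,2,3]
Step 10: ref 4 -> HIT, frames=[4,2,3]
Step 11: ref 1 -> FAULT, evict 2, frames=[4,1,3]
At step 11: evicted page 2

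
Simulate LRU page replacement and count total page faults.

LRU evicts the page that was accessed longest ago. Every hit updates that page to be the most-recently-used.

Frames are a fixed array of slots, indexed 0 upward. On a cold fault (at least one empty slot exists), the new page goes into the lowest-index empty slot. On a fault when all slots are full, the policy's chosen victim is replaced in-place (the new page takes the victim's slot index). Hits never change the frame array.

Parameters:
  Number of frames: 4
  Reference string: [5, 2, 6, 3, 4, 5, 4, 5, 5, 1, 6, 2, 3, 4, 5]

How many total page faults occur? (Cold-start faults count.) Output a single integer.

Answer: 12

Derivation:
Step 0: ref 5 → FAULT, frames=[5,-,-,-]
Step 1: ref 2 → FAULT, frames=[5,2,-,-]
Step 2: ref 6 → FAULT, frames=[5,2,6,-]
Step 3: ref 3 → FAULT, frames=[5,2,6,3]
Step 4: ref 4 → FAULT (evict 5), frames=[4,2,6,3]
Step 5: ref 5 → FAULT (evict 2), frames=[4,5,6,3]
Step 6: ref 4 → HIT, frames=[4,5,6,3]
Step 7: ref 5 → HIT, frames=[4,5,6,3]
Step 8: ref 5 → HIT, frames=[4,5,6,3]
Step 9: ref 1 → FAULT (evict 6), frames=[4,5,1,3]
Step 10: ref 6 → FAULT (evict 3), frames=[4,5,1,6]
Step 11: ref 2 → FAULT (evict 4), frames=[2,5,1,6]
Step 12: ref 3 → FAULT (evict 5), frames=[2,3,1,6]
Step 13: ref 4 → FAULT (evict 1), frames=[2,3,4,6]
Step 14: ref 5 → FAULT (evict 6), frames=[2,3,4,5]
Total faults: 12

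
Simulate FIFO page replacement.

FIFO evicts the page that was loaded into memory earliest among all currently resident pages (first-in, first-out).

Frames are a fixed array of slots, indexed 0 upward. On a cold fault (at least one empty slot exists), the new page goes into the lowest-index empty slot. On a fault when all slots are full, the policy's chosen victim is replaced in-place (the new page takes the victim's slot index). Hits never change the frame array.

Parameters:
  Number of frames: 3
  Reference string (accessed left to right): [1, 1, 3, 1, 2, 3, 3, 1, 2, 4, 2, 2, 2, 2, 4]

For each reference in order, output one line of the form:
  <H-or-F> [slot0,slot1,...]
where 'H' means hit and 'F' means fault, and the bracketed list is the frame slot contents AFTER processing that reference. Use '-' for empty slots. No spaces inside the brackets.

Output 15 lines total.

F [1,-,-]
H [1,-,-]
F [1,3,-]
H [1,3,-]
F [1,3,2]
H [1,3,2]
H [1,3,2]
H [1,3,2]
H [1,3,2]
F [4,3,2]
H [4,3,2]
H [4,3,2]
H [4,3,2]
H [4,3,2]
H [4,3,2]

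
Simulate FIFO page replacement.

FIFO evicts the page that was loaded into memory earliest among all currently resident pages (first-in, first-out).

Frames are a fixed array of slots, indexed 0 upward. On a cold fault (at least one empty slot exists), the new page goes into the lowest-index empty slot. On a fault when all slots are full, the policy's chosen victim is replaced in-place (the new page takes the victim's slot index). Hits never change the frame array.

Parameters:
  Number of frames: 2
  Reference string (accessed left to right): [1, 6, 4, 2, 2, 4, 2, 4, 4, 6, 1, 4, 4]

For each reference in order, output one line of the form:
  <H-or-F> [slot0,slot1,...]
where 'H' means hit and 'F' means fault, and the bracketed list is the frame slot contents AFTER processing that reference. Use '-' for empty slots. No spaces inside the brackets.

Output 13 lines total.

F [1,-]
F [1,6]
F [4,6]
F [4,2]
H [4,2]
H [4,2]
H [4,2]
H [4,2]
H [4,2]
F [6,2]
F [6,1]
F [4,1]
H [4,1]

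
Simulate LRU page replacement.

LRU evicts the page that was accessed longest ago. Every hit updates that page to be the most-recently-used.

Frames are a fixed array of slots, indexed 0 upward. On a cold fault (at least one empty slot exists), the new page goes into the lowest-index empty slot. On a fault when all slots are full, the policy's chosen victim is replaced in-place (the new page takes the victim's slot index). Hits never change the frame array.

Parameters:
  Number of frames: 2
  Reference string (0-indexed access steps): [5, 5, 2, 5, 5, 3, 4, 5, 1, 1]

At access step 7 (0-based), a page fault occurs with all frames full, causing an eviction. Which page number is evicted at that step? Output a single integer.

Answer: 3

Derivation:
Step 0: ref 5 -> FAULT, frames=[5,-]
Step 1: ref 5 -> HIT, frames=[5,-]
Step 2: ref 2 -> FAULT, frames=[5,2]
Step 3: ref 5 -> HIT, frames=[5,2]
Step 4: ref 5 -> HIT, frames=[5,2]
Step 5: ref 3 -> FAULT, evict 2, frames=[5,3]
Step 6: ref 4 -> FAULT, evict 5, frames=[4,3]
Step 7: ref 5 -> FAULT, evict 3, frames=[4,5]
At step 7: evicted page 3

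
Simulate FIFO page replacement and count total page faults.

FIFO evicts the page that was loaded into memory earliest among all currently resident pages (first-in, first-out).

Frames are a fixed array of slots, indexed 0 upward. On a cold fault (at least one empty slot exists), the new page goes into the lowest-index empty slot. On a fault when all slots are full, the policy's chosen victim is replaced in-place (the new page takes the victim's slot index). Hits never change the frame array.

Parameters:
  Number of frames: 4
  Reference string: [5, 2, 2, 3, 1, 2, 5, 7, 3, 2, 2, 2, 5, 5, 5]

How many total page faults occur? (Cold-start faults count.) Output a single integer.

Step 0: ref 5 → FAULT, frames=[5,-,-,-]
Step 1: ref 2 → FAULT, frames=[5,2,-,-]
Step 2: ref 2 → HIT, frames=[5,2,-,-]
Step 3: ref 3 → FAULT, frames=[5,2,3,-]
Step 4: ref 1 → FAULT, frames=[5,2,3,1]
Step 5: ref 2 → HIT, frames=[5,2,3,1]
Step 6: ref 5 → HIT, frames=[5,2,3,1]
Step 7: ref 7 → FAULT (evict 5), frames=[7,2,3,1]
Step 8: ref 3 → HIT, frames=[7,2,3,1]
Step 9: ref 2 → HIT, frames=[7,2,3,1]
Step 10: ref 2 → HIT, frames=[7,2,3,1]
Step 11: ref 2 → HIT, frames=[7,2,3,1]
Step 12: ref 5 → FAULT (evict 2), frames=[7,5,3,1]
Step 13: ref 5 → HIT, frames=[7,5,3,1]
Step 14: ref 5 → HIT, frames=[7,5,3,1]
Total faults: 6

Answer: 6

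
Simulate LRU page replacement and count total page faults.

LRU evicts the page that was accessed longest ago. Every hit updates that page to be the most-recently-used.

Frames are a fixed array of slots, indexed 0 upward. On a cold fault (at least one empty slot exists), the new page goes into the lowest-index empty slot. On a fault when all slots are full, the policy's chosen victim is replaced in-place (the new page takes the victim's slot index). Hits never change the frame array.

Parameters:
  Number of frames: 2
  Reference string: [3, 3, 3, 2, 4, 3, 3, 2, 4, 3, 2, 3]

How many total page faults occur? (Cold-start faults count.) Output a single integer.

Step 0: ref 3 → FAULT, frames=[3,-]
Step 1: ref 3 → HIT, frames=[3,-]
Step 2: ref 3 → HIT, frames=[3,-]
Step 3: ref 2 → FAULT, frames=[3,2]
Step 4: ref 4 → FAULT (evict 3), frames=[4,2]
Step 5: ref 3 → FAULT (evict 2), frames=[4,3]
Step 6: ref 3 → HIT, frames=[4,3]
Step 7: ref 2 → FAULT (evict 4), frames=[2,3]
Step 8: ref 4 → FAULT (evict 3), frames=[2,4]
Step 9: ref 3 → FAULT (evict 2), frames=[3,4]
Step 10: ref 2 → FAULT (evict 4), frames=[3,2]
Step 11: ref 3 → HIT, frames=[3,2]
Total faults: 8

Answer: 8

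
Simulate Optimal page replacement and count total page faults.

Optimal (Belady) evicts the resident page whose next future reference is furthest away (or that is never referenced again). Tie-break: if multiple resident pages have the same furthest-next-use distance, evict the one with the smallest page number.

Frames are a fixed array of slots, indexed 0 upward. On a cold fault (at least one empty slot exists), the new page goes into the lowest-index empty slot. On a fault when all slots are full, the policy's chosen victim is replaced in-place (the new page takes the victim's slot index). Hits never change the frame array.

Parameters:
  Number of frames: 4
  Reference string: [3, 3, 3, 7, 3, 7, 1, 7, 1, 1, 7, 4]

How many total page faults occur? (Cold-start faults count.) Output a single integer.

Answer: 4

Derivation:
Step 0: ref 3 → FAULT, frames=[3,-,-,-]
Step 1: ref 3 → HIT, frames=[3,-,-,-]
Step 2: ref 3 → HIT, frames=[3,-,-,-]
Step 3: ref 7 → FAULT, frames=[3,7,-,-]
Step 4: ref 3 → HIT, frames=[3,7,-,-]
Step 5: ref 7 → HIT, frames=[3,7,-,-]
Step 6: ref 1 → FAULT, frames=[3,7,1,-]
Step 7: ref 7 → HIT, frames=[3,7,1,-]
Step 8: ref 1 → HIT, frames=[3,7,1,-]
Step 9: ref 1 → HIT, frames=[3,7,1,-]
Step 10: ref 7 → HIT, frames=[3,7,1,-]
Step 11: ref 4 → FAULT, frames=[3,7,1,4]
Total faults: 4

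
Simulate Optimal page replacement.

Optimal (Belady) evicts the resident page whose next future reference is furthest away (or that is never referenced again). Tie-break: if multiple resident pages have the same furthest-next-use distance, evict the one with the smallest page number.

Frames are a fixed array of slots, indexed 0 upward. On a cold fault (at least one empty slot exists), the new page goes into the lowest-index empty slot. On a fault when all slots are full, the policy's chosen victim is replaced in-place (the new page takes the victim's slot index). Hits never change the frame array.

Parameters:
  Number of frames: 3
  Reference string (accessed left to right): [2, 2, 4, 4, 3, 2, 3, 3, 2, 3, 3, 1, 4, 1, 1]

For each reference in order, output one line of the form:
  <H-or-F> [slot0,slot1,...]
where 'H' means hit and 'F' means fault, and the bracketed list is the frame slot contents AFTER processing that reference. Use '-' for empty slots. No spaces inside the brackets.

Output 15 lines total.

F [2,-,-]
H [2,-,-]
F [2,4,-]
H [2,4,-]
F [2,4,3]
H [2,4,3]
H [2,4,3]
H [2,4,3]
H [2,4,3]
H [2,4,3]
H [2,4,3]
F [1,4,3]
H [1,4,3]
H [1,4,3]
H [1,4,3]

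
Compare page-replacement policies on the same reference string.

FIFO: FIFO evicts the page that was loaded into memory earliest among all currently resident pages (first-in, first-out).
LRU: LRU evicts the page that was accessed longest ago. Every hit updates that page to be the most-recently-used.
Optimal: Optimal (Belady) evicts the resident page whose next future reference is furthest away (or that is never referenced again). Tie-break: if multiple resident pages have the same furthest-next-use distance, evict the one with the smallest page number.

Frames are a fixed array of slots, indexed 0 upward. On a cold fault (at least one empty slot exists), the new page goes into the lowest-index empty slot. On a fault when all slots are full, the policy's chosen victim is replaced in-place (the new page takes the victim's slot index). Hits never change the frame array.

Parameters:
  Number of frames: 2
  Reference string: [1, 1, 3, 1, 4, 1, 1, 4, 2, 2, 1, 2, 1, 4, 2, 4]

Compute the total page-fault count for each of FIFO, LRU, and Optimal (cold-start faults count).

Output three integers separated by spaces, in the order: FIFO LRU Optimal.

Answer: 6 7 5

Derivation:
--- FIFO ---
  step 0: ref 1 -> FAULT, frames=[1,-] (faults so far: 1)
  step 1: ref 1 -> HIT, frames=[1,-] (faults so far: 1)
  step 2: ref 3 -> FAULT, frames=[1,3] (faults so far: 2)
  step 3: ref 1 -> HIT, frames=[1,3] (faults so far: 2)
  step 4: ref 4 -> FAULT, evict 1, frames=[4,3] (faults so far: 3)
  step 5: ref 1 -> FAULT, evict 3, frames=[4,1] (faults so far: 4)
  step 6: ref 1 -> HIT, frames=[4,1] (faults so far: 4)
  step 7: ref 4 -> HIT, frames=[4,1] (faults so far: 4)
  step 8: ref 2 -> FAULT, evict 4, frames=[2,1] (faults so far: 5)
  step 9: ref 2 -> HIT, frames=[2,1] (faults so far: 5)
  step 10: ref 1 -> HIT, frames=[2,1] (faults so far: 5)
  step 11: ref 2 -> HIT, frames=[2,1] (faults so far: 5)
  step 12: ref 1 -> HIT, frames=[2,1] (faults so far: 5)
  step 13: ref 4 -> FAULT, evict 1, frames=[2,4] (faults so far: 6)
  step 14: ref 2 -> HIT, frames=[2,4] (faults so far: 6)
  step 15: ref 4 -> HIT, frames=[2,4] (faults so far: 6)
  FIFO total faults: 6
--- LRU ---
  step 0: ref 1 -> FAULT, frames=[1,-] (faults so far: 1)
  step 1: ref 1 -> HIT, frames=[1,-] (faults so far: 1)
  step 2: ref 3 -> FAULT, frames=[1,3] (faults so far: 2)
  step 3: ref 1 -> HIT, frames=[1,3] (faults so far: 2)
  step 4: ref 4 -> FAULT, evict 3, frames=[1,4] (faults so far: 3)
  step 5: ref 1 -> HIT, frames=[1,4] (faults so far: 3)
  step 6: ref 1 -> HIT, frames=[1,4] (faults so far: 3)
  step 7: ref 4 -> HIT, frames=[1,4] (faults so far: 3)
  step 8: ref 2 -> FAULT, evict 1, frames=[2,4] (faults so far: 4)
  step 9: ref 2 -> HIT, frames=[2,4] (faults so far: 4)
  step 10: ref 1 -> FAULT, evict 4, frames=[2,1] (faults so far: 5)
  step 11: ref 2 -> HIT, frames=[2,1] (faults so far: 5)
  step 12: ref 1 -> HIT, frames=[2,1] (faults so far: 5)
  step 13: ref 4 -> FAULT, evict 2, frames=[4,1] (faults so far: 6)
  step 14: ref 2 -> FAULT, evict 1, frames=[4,2] (faults so far: 7)
  step 15: ref 4 -> HIT, frames=[4,2] (faults so far: 7)
  LRU total faults: 7
--- Optimal ---
  step 0: ref 1 -> FAULT, frames=[1,-] (faults so far: 1)
  step 1: ref 1 -> HIT, frames=[1,-] (faults so far: 1)
  step 2: ref 3 -> FAULT, frames=[1,3] (faults so far: 2)
  step 3: ref 1 -> HIT, frames=[1,3] (faults so far: 2)
  step 4: ref 4 -> FAULT, evict 3, frames=[1,4] (faults so far: 3)
  step 5: ref 1 -> HIT, frames=[1,4] (faults so far: 3)
  step 6: ref 1 -> HIT, frames=[1,4] (faults so far: 3)
  step 7: ref 4 -> HIT, frames=[1,4] (faults so far: 3)
  step 8: ref 2 -> FAULT, evict 4, frames=[1,2] (faults so far: 4)
  step 9: ref 2 -> HIT, frames=[1,2] (faults so far: 4)
  step 10: ref 1 -> HIT, frames=[1,2] (faults so far: 4)
  step 11: ref 2 -> HIT, frames=[1,2] (faults so far: 4)
  step 12: ref 1 -> HIT, frames=[1,2] (faults so far: 4)
  step 13: ref 4 -> FAULT, evict 1, frames=[4,2] (faults so far: 5)
  step 14: ref 2 -> HIT, frames=[4,2] (faults so far: 5)
  step 15: ref 4 -> HIT, frames=[4,2] (faults so far: 5)
  Optimal total faults: 5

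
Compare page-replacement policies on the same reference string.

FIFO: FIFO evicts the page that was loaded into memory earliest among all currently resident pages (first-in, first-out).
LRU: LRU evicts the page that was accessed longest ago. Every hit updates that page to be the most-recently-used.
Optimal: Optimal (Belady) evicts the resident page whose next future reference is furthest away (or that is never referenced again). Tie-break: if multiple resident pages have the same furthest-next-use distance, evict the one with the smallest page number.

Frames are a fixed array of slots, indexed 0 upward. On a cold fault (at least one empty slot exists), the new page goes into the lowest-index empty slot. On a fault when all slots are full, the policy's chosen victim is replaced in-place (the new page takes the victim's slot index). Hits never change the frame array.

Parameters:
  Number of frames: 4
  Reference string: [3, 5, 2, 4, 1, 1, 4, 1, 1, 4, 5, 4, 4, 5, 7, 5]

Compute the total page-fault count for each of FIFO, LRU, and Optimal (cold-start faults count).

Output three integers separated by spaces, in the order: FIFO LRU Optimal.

Answer: 7 6 6

Derivation:
--- FIFO ---
  step 0: ref 3 -> FAULT, frames=[3,-,-,-] (faults so far: 1)
  step 1: ref 5 -> FAULT, frames=[3,5,-,-] (faults so far: 2)
  step 2: ref 2 -> FAULT, frames=[3,5,2,-] (faults so far: 3)
  step 3: ref 4 -> FAULT, frames=[3,5,2,4] (faults so far: 4)
  step 4: ref 1 -> FAULT, evict 3, frames=[1,5,2,4] (faults so far: 5)
  step 5: ref 1 -> HIT, frames=[1,5,2,4] (faults so far: 5)
  step 6: ref 4 -> HIT, frames=[1,5,2,4] (faults so far: 5)
  step 7: ref 1 -> HIT, frames=[1,5,2,4] (faults so far: 5)
  step 8: ref 1 -> HIT, frames=[1,5,2,4] (faults so far: 5)
  step 9: ref 4 -> HIT, frames=[1,5,2,4] (faults so far: 5)
  step 10: ref 5 -> HIT, frames=[1,5,2,4] (faults so far: 5)
  step 11: ref 4 -> HIT, frames=[1,5,2,4] (faults so far: 5)
  step 12: ref 4 -> HIT, frames=[1,5,2,4] (faults so far: 5)
  step 13: ref 5 -> HIT, frames=[1,5,2,4] (faults so far: 5)
  step 14: ref 7 -> FAULT, evict 5, frames=[1,7,2,4] (faults so far: 6)
  step 15: ref 5 -> FAULT, evict 2, frames=[1,7,5,4] (faults so far: 7)
  FIFO total faults: 7
--- LRU ---
  step 0: ref 3 -> FAULT, frames=[3,-,-,-] (faults so far: 1)
  step 1: ref 5 -> FAULT, frames=[3,5,-,-] (faults so far: 2)
  step 2: ref 2 -> FAULT, frames=[3,5,2,-] (faults so far: 3)
  step 3: ref 4 -> FAULT, frames=[3,5,2,4] (faults so far: 4)
  step 4: ref 1 -> FAULT, evict 3, frames=[1,5,2,4] (faults so far: 5)
  step 5: ref 1 -> HIT, frames=[1,5,2,4] (faults so far: 5)
  step 6: ref 4 -> HIT, frames=[1,5,2,4] (faults so far: 5)
  step 7: ref 1 -> HIT, frames=[1,5,2,4] (faults so far: 5)
  step 8: ref 1 -> HIT, frames=[1,5,2,4] (faults so far: 5)
  step 9: ref 4 -> HIT, frames=[1,5,2,4] (faults so far: 5)
  step 10: ref 5 -> HIT, frames=[1,5,2,4] (faults so far: 5)
  step 11: ref 4 -> HIT, frames=[1,5,2,4] (faults so far: 5)
  step 12: ref 4 -> HIT, frames=[1,5,2,4] (faults so far: 5)
  step 13: ref 5 -> HIT, frames=[1,5,2,4] (faults so far: 5)
  step 14: ref 7 -> FAULT, evict 2, frames=[1,5,7,4] (faults so far: 6)
  step 15: ref 5 -> HIT, frames=[1,5,7,4] (faults so far: 6)
  LRU total faults: 6
--- Optimal ---
  step 0: ref 3 -> FAULT, frames=[3,-,-,-] (faults so far: 1)
  step 1: ref 5 -> FAULT, frames=[3,5,-,-] (faults so far: 2)
  step 2: ref 2 -> FAULT, frames=[3,5,2,-] (faults so far: 3)
  step 3: ref 4 -> FAULT, frames=[3,5,2,4] (faults so far: 4)
  step 4: ref 1 -> FAULT, evict 2, frames=[3,5,1,4] (faults so far: 5)
  step 5: ref 1 -> HIT, frames=[3,5,1,4] (faults so far: 5)
  step 6: ref 4 -> HIT, frames=[3,5,1,4] (faults so far: 5)
  step 7: ref 1 -> HIT, frames=[3,5,1,4] (faults so far: 5)
  step 8: ref 1 -> HIT, frames=[3,5,1,4] (faults so far: 5)
  step 9: ref 4 -> HIT, frames=[3,5,1,4] (faults so far: 5)
  step 10: ref 5 -> HIT, frames=[3,5,1,4] (faults so far: 5)
  step 11: ref 4 -> HIT, frames=[3,5,1,4] (faults so far: 5)
  step 12: ref 4 -> HIT, frames=[3,5,1,4] (faults so far: 5)
  step 13: ref 5 -> HIT, frames=[3,5,1,4] (faults so far: 5)
  step 14: ref 7 -> FAULT, evict 1, frames=[3,5,7,4] (faults so far: 6)
  step 15: ref 5 -> HIT, frames=[3,5,7,4] (faults so far: 6)
  Optimal total faults: 6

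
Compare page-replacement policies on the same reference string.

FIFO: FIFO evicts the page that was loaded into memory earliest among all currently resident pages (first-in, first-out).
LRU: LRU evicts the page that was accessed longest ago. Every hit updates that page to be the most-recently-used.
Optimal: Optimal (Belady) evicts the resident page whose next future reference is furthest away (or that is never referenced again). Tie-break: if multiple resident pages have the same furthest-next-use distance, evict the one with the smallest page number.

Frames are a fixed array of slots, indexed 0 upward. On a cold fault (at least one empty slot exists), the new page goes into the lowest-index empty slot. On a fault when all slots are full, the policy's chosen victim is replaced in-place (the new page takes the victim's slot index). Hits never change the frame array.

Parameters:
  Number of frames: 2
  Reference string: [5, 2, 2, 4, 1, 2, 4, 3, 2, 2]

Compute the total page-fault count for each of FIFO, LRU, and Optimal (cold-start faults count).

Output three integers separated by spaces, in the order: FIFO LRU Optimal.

Answer: 8 8 6

Derivation:
--- FIFO ---
  step 0: ref 5 -> FAULT, frames=[5,-] (faults so far: 1)
  step 1: ref 2 -> FAULT, frames=[5,2] (faults so far: 2)
  step 2: ref 2 -> HIT, frames=[5,2] (faults so far: 2)
  step 3: ref 4 -> FAULT, evict 5, frames=[4,2] (faults so far: 3)
  step 4: ref 1 -> FAULT, evict 2, frames=[4,1] (faults so far: 4)
  step 5: ref 2 -> FAULT, evict 4, frames=[2,1] (faults so far: 5)
  step 6: ref 4 -> FAULT, evict 1, frames=[2,4] (faults so far: 6)
  step 7: ref 3 -> FAULT, evict 2, frames=[3,4] (faults so far: 7)
  step 8: ref 2 -> FAULT, evict 4, frames=[3,2] (faults so far: 8)
  step 9: ref 2 -> HIT, frames=[3,2] (faults so far: 8)
  FIFO total faults: 8
--- LRU ---
  step 0: ref 5 -> FAULT, frames=[5,-] (faults so far: 1)
  step 1: ref 2 -> FAULT, frames=[5,2] (faults so far: 2)
  step 2: ref 2 -> HIT, frames=[5,2] (faults so far: 2)
  step 3: ref 4 -> FAULT, evict 5, frames=[4,2] (faults so far: 3)
  step 4: ref 1 -> FAULT, evict 2, frames=[4,1] (faults so far: 4)
  step 5: ref 2 -> FAULT, evict 4, frames=[2,1] (faults so far: 5)
  step 6: ref 4 -> FAULT, evict 1, frames=[2,4] (faults so far: 6)
  step 7: ref 3 -> FAULT, evict 2, frames=[3,4] (faults so far: 7)
  step 8: ref 2 -> FAULT, evict 4, frames=[3,2] (faults so far: 8)
  step 9: ref 2 -> HIT, frames=[3,2] (faults so far: 8)
  LRU total faults: 8
--- Optimal ---
  step 0: ref 5 -> FAULT, frames=[5,-] (faults so far: 1)
  step 1: ref 2 -> FAULT, frames=[5,2] (faults so far: 2)
  step 2: ref 2 -> HIT, frames=[5,2] (faults so far: 2)
  step 3: ref 4 -> FAULT, evict 5, frames=[4,2] (faults so far: 3)
  step 4: ref 1 -> FAULT, evict 4, frames=[1,2] (faults so far: 4)
  step 5: ref 2 -> HIT, frames=[1,2] (faults so far: 4)
  step 6: ref 4 -> FAULT, evict 1, frames=[4,2] (faults so far: 5)
  step 7: ref 3 -> FAULT, evict 4, frames=[3,2] (faults so far: 6)
  step 8: ref 2 -> HIT, frames=[3,2] (faults so far: 6)
  step 9: ref 2 -> HIT, frames=[3,2] (faults so far: 6)
  Optimal total faults: 6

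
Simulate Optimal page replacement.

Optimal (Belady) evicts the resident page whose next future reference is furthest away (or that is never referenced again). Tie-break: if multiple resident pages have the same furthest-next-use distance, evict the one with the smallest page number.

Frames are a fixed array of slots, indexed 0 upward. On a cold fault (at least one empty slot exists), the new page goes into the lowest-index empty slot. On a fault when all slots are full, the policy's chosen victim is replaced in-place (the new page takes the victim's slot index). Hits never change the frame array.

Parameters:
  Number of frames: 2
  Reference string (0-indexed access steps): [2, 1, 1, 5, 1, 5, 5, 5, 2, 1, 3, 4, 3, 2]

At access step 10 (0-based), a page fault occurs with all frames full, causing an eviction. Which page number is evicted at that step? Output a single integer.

Step 0: ref 2 -> FAULT, frames=[2,-]
Step 1: ref 1 -> FAULT, frames=[2,1]
Step 2: ref 1 -> HIT, frames=[2,1]
Step 3: ref 5 -> FAULT, evict 2, frames=[5,1]
Step 4: ref 1 -> HIT, frames=[5,1]
Step 5: ref 5 -> HIT, frames=[5,1]
Step 6: ref 5 -> HIT, frames=[5,1]
Step 7: ref 5 -> HIT, frames=[5,1]
Step 8: ref 2 -> FAULT, evict 5, frames=[2,1]
Step 9: ref 1 -> HIT, frames=[2,1]
Step 10: ref 3 -> FAULT, evict 1, frames=[2,3]
At step 10: evicted page 1

Answer: 1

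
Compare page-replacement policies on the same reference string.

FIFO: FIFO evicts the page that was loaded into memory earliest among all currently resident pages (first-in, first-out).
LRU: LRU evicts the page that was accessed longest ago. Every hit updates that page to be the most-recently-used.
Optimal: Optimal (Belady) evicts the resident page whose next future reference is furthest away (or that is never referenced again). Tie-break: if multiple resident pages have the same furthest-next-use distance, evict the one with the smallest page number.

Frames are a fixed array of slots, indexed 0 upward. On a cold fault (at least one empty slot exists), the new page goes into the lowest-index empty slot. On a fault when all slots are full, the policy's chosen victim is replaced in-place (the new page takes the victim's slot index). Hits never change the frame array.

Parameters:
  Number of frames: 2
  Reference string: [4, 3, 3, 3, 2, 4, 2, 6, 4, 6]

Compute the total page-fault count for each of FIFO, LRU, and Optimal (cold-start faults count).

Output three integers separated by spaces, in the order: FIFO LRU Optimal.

Answer: 5 6 4

Derivation:
--- FIFO ---
  step 0: ref 4 -> FAULT, frames=[4,-] (faults so far: 1)
  step 1: ref 3 -> FAULT, frames=[4,3] (faults so far: 2)
  step 2: ref 3 -> HIT, frames=[4,3] (faults so far: 2)
  step 3: ref 3 -> HIT, frames=[4,3] (faults so far: 2)
  step 4: ref 2 -> FAULT, evict 4, frames=[2,3] (faults so far: 3)
  step 5: ref 4 -> FAULT, evict 3, frames=[2,4] (faults so far: 4)
  step 6: ref 2 -> HIT, frames=[2,4] (faults so far: 4)
  step 7: ref 6 -> FAULT, evict 2, frames=[6,4] (faults so far: 5)
  step 8: ref 4 -> HIT, frames=[6,4] (faults so far: 5)
  step 9: ref 6 -> HIT, frames=[6,4] (faults so far: 5)
  FIFO total faults: 5
--- LRU ---
  step 0: ref 4 -> FAULT, frames=[4,-] (faults so far: 1)
  step 1: ref 3 -> FAULT, frames=[4,3] (faults so far: 2)
  step 2: ref 3 -> HIT, frames=[4,3] (faults so far: 2)
  step 3: ref 3 -> HIT, frames=[4,3] (faults so far: 2)
  step 4: ref 2 -> FAULT, evict 4, frames=[2,3] (faults so far: 3)
  step 5: ref 4 -> FAULT, evict 3, frames=[2,4] (faults so far: 4)
  step 6: ref 2 -> HIT, frames=[2,4] (faults so far: 4)
  step 7: ref 6 -> FAULT, evict 4, frames=[2,6] (faults so far: 5)
  step 8: ref 4 -> FAULT, evict 2, frames=[4,6] (faults so far: 6)
  step 9: ref 6 -> HIT, frames=[4,6] (faults so far: 6)
  LRU total faults: 6
--- Optimal ---
  step 0: ref 4 -> FAULT, frames=[4,-] (faults so far: 1)
  step 1: ref 3 -> FAULT, frames=[4,3] (faults so far: 2)
  step 2: ref 3 -> HIT, frames=[4,3] (faults so far: 2)
  step 3: ref 3 -> HIT, frames=[4,3] (faults so far: 2)
  step 4: ref 2 -> FAULT, evict 3, frames=[4,2] (faults so far: 3)
  step 5: ref 4 -> HIT, frames=[4,2] (faults so far: 3)
  step 6: ref 2 -> HIT, frames=[4,2] (faults so far: 3)
  step 7: ref 6 -> FAULT, evict 2, frames=[4,6] (faults so far: 4)
  step 8: ref 4 -> HIT, frames=[4,6] (faults so far: 4)
  step 9: ref 6 -> HIT, frames=[4,6] (faults so far: 4)
  Optimal total faults: 4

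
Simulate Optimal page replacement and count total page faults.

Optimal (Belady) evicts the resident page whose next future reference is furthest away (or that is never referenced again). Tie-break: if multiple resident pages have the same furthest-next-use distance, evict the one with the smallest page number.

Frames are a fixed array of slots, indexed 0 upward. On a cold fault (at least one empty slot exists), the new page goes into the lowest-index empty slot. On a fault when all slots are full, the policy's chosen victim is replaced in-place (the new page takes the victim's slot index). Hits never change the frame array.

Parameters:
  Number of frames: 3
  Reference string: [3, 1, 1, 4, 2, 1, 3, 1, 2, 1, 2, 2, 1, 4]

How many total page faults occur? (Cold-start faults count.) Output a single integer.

Step 0: ref 3 → FAULT, frames=[3,-,-]
Step 1: ref 1 → FAULT, frames=[3,1,-]
Step 2: ref 1 → HIT, frames=[3,1,-]
Step 3: ref 4 → FAULT, frames=[3,1,4]
Step 4: ref 2 → FAULT (evict 4), frames=[3,1,2]
Step 5: ref 1 → HIT, frames=[3,1,2]
Step 6: ref 3 → HIT, frames=[3,1,2]
Step 7: ref 1 → HIT, frames=[3,1,2]
Step 8: ref 2 → HIT, frames=[3,1,2]
Step 9: ref 1 → HIT, frames=[3,1,2]
Step 10: ref 2 → HIT, frames=[3,1,2]
Step 11: ref 2 → HIT, frames=[3,1,2]
Step 12: ref 1 → HIT, frames=[3,1,2]
Step 13: ref 4 → FAULT (evict 1), frames=[3,4,2]
Total faults: 5

Answer: 5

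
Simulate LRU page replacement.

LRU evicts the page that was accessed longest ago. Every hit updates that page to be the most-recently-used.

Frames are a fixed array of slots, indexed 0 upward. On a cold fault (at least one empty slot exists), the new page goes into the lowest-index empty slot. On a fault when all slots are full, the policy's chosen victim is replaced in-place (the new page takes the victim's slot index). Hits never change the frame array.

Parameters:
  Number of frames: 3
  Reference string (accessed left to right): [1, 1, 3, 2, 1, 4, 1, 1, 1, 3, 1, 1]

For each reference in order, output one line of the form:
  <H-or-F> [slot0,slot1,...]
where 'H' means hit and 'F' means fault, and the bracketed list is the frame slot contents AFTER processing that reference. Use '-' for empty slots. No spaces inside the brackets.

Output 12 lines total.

F [1,-,-]
H [1,-,-]
F [1,3,-]
F [1,3,2]
H [1,3,2]
F [1,4,2]
H [1,4,2]
H [1,4,2]
H [1,4,2]
F [1,4,3]
H [1,4,3]
H [1,4,3]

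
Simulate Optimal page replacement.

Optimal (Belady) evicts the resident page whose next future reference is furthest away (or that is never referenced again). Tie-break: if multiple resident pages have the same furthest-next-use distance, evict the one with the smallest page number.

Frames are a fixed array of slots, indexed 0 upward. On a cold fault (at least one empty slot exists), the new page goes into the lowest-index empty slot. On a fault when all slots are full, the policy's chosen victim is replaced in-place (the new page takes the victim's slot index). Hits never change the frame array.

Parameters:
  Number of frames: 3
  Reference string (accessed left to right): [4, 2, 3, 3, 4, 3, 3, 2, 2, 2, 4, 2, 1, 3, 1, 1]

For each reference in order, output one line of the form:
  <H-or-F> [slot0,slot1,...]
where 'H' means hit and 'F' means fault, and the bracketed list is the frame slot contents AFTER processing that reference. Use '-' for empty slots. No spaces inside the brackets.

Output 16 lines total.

F [4,-,-]
F [4,2,-]
F [4,2,3]
H [4,2,3]
H [4,2,3]
H [4,2,3]
H [4,2,3]
H [4,2,3]
H [4,2,3]
H [4,2,3]
H [4,2,3]
H [4,2,3]
F [4,1,3]
H [4,1,3]
H [4,1,3]
H [4,1,3]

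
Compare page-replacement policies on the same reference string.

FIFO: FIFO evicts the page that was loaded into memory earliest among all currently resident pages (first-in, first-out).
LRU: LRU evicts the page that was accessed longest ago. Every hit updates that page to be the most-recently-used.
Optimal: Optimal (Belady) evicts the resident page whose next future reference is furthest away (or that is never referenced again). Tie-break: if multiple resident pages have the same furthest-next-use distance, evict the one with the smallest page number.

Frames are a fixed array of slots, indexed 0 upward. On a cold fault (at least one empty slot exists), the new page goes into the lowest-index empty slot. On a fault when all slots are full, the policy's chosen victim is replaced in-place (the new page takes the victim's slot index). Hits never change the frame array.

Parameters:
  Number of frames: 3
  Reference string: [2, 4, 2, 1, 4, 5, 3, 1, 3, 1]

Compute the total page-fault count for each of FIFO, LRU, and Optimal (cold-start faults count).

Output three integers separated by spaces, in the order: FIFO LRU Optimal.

Answer: 5 6 5

Derivation:
--- FIFO ---
  step 0: ref 2 -> FAULT, frames=[2,-,-] (faults so far: 1)
  step 1: ref 4 -> FAULT, frames=[2,4,-] (faults so far: 2)
  step 2: ref 2 -> HIT, frames=[2,4,-] (faults so far: 2)
  step 3: ref 1 -> FAULT, frames=[2,4,1] (faults so far: 3)
  step 4: ref 4 -> HIT, frames=[2,4,1] (faults so far: 3)
  step 5: ref 5 -> FAULT, evict 2, frames=[5,4,1] (faults so far: 4)
  step 6: ref 3 -> FAULT, evict 4, frames=[5,3,1] (faults so far: 5)
  step 7: ref 1 -> HIT, frames=[5,3,1] (faults so far: 5)
  step 8: ref 3 -> HIT, frames=[5,3,1] (faults so far: 5)
  step 9: ref 1 -> HIT, frames=[5,3,1] (faults so far: 5)
  FIFO total faults: 5
--- LRU ---
  step 0: ref 2 -> FAULT, frames=[2,-,-] (faults so far: 1)
  step 1: ref 4 -> FAULT, frames=[2,4,-] (faults so far: 2)
  step 2: ref 2 -> HIT, frames=[2,4,-] (faults so far: 2)
  step 3: ref 1 -> FAULT, frames=[2,4,1] (faults so far: 3)
  step 4: ref 4 -> HIT, frames=[2,4,1] (faults so far: 3)
  step 5: ref 5 -> FAULT, evict 2, frames=[5,4,1] (faults so far: 4)
  step 6: ref 3 -> FAULT, evict 1, frames=[5,4,3] (faults so far: 5)
  step 7: ref 1 -> FAULT, evict 4, frames=[5,1,3] (faults so far: 6)
  step 8: ref 3 -> HIT, frames=[5,1,3] (faults so far: 6)
  step 9: ref 1 -> HIT, frames=[5,1,3] (faults so far: 6)
  LRU total faults: 6
--- Optimal ---
  step 0: ref 2 -> FAULT, frames=[2,-,-] (faults so far: 1)
  step 1: ref 4 -> FAULT, frames=[2,4,-] (faults so far: 2)
  step 2: ref 2 -> HIT, frames=[2,4,-] (faults so far: 2)
  step 3: ref 1 -> FAULT, frames=[2,4,1] (faults so far: 3)
  step 4: ref 4 -> HIT, frames=[2,4,1] (faults so far: 3)
  step 5: ref 5 -> FAULT, evict 2, frames=[5,4,1] (faults so far: 4)
  step 6: ref 3 -> FAULT, evict 4, frames=[5,3,1] (faults so far: 5)
  step 7: ref 1 -> HIT, frames=[5,3,1] (faults so far: 5)
  step 8: ref 3 -> HIT, frames=[5,3,1] (faults so far: 5)
  step 9: ref 1 -> HIT, frames=[5,3,1] (faults so far: 5)
  Optimal total faults: 5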